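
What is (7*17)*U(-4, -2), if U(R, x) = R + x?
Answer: -714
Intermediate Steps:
(7*17)*U(-4, -2) = (7*17)*(-4 - 2) = 119*(-6) = -714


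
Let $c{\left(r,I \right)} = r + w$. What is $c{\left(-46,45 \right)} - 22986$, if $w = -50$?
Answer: $-23082$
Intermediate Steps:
$c{\left(r,I \right)} = -50 + r$ ($c{\left(r,I \right)} = r - 50 = -50 + r$)
$c{\left(-46,45 \right)} - 22986 = \left(-50 - 46\right) - 22986 = -96 - 22986 = -23082$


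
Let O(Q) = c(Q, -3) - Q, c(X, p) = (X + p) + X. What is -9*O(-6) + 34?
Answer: 115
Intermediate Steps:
c(X, p) = p + 2*X
O(Q) = -3 + Q (O(Q) = (-3 + 2*Q) - Q = -3 + Q)
-9*O(-6) + 34 = -9*(-3 - 6) + 34 = -9*(-9) + 34 = 81 + 34 = 115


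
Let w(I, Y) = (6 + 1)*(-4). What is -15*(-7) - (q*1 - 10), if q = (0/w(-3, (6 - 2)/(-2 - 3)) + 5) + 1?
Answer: 109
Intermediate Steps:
w(I, Y) = -28 (w(I, Y) = 7*(-4) = -28)
q = 6 (q = (0/(-28) + 5) + 1 = (0*(-1/28) + 5) + 1 = (0 + 5) + 1 = 5 + 1 = 6)
-15*(-7) - (q*1 - 10) = -15*(-7) - (6*1 - 10) = 105 - (6 - 10) = 105 - 1*(-4) = 105 + 4 = 109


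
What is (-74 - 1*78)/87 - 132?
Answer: -11636/87 ≈ -133.75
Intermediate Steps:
(-74 - 1*78)/87 - 132 = (-74 - 78)*(1/87) - 132 = -152*1/87 - 132 = -152/87 - 132 = -11636/87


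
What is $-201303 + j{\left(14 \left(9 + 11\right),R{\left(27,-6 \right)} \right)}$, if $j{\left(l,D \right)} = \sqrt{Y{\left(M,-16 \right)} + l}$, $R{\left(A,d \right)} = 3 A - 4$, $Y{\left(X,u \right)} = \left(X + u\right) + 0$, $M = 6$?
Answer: $-201303 + 3 \sqrt{30} \approx -2.0129 \cdot 10^{5}$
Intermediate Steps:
$Y{\left(X,u \right)} = X + u$
$R{\left(A,d \right)} = -4 + 3 A$
$j{\left(l,D \right)} = \sqrt{-10 + l}$ ($j{\left(l,D \right)} = \sqrt{\left(6 - 16\right) + l} = \sqrt{-10 + l}$)
$-201303 + j{\left(14 \left(9 + 11\right),R{\left(27,-6 \right)} \right)} = -201303 + \sqrt{-10 + 14 \left(9 + 11\right)} = -201303 + \sqrt{-10 + 14 \cdot 20} = -201303 + \sqrt{-10 + 280} = -201303 + \sqrt{270} = -201303 + 3 \sqrt{30}$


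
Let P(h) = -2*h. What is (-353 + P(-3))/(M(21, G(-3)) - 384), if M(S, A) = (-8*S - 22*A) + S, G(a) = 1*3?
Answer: 347/597 ≈ 0.58124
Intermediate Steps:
G(a) = 3
M(S, A) = -22*A - 7*S (M(S, A) = (-22*A - 8*S) + S = -22*A - 7*S)
(-353 + P(-3))/(M(21, G(-3)) - 384) = (-353 - 2*(-3))/((-22*3 - 7*21) - 384) = (-353 + 6)/((-66 - 147) - 384) = -347/(-213 - 384) = -347/(-597) = -347*(-1/597) = 347/597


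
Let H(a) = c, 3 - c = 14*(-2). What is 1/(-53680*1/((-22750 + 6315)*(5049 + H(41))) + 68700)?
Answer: 2087245/143393732842 ≈ 1.4556e-5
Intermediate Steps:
c = 31 (c = 3 - 14*(-2) = 3 - 1*(-28) = 3 + 28 = 31)
H(a) = 31
1/(-53680*1/((-22750 + 6315)*(5049 + H(41))) + 68700) = 1/(-53680*1/((-22750 + 6315)*(5049 + 31)) + 68700) = 1/(-53680/(5080*(-16435)) + 68700) = 1/(-53680/(-83489800) + 68700) = 1/(-53680*(-1/83489800) + 68700) = 1/(1342/2087245 + 68700) = 1/(143393732842/2087245) = 2087245/143393732842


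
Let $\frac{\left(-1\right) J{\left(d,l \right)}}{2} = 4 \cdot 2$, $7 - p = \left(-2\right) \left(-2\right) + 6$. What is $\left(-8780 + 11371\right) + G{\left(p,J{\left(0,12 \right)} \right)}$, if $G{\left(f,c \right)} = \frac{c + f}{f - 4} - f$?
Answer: $\frac{18177}{7} \approx 2596.7$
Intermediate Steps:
$p = -3$ ($p = 7 - \left(\left(-2\right) \left(-2\right) + 6\right) = 7 - \left(4 + 6\right) = 7 - 10 = -3$)
$J{\left(d,l \right)} = -16$ ($J{\left(d,l \right)} = - 2 \cdot 4 \cdot 2 = \left(-2\right) 8 = -16$)
$G{\left(f,c \right)} = - f + \frac{c + f}{-4 + f}$ ($G{\left(f,c \right)} = \frac{c + f}{-4 + f} - f = - f + \frac{c + f}{-4 + f}$)
$\left(-8780 + 11371\right) + G{\left(p,J{\left(0,12 \right)} \right)} = \left(-8780 + 11371\right) + \frac{-16 - \left(-3\right)^{2} + 5 \left(-3\right)}{-4 - 3} = 2591 + \frac{-16 - 9 - 15}{-7} = 2591 - \frac{-16 - 9 - 15}{7} = 2591 - - \frac{40}{7} = 2591 + \frac{40}{7} = \frac{18177}{7}$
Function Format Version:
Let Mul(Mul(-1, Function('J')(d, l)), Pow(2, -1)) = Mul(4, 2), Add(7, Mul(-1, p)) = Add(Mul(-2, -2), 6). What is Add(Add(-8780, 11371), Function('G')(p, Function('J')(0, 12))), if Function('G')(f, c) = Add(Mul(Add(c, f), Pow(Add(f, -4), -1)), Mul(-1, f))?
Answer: Rational(18177, 7) ≈ 2596.7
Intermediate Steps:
p = -3 (p = Add(7, Mul(-1, Add(Mul(-2, -2), 6))) = Add(7, Mul(-1, Add(4, 6))) = Add(7, Mul(-1, 10)) = Add(7, -10) = -3)
Function('J')(d, l) = -16 (Function('J')(d, l) = Mul(-2, Mul(4, 2)) = Mul(-2, 8) = -16)
Function('G')(f, c) = Add(Mul(-1, f), Mul(Pow(Add(-4, f), -1), Add(c, f))) (Function('G')(f, c) = Add(Mul(Add(c, f), Pow(Add(-4, f), -1)), Mul(-1, f)) = Add(Mul(Pow(Add(-4, f), -1), Add(c, f)), Mul(-1, f)) = Add(Mul(-1, f), Mul(Pow(Add(-4, f), -1), Add(c, f))))
Add(Add(-8780, 11371), Function('G')(p, Function('J')(0, 12))) = Add(Add(-8780, 11371), Mul(Pow(Add(-4, -3), -1), Add(-16, Mul(-1, Pow(-3, 2)), Mul(5, -3)))) = Add(2591, Mul(Pow(-7, -1), Add(-16, Mul(-1, 9), -15))) = Add(2591, Mul(Rational(-1, 7), Add(-16, -9, -15))) = Add(2591, Mul(Rational(-1, 7), -40)) = Add(2591, Rational(40, 7)) = Rational(18177, 7)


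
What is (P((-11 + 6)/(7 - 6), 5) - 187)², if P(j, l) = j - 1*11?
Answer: 41209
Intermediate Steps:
P(j, l) = -11 + j (P(j, l) = j - 11 = -11 + j)
(P((-11 + 6)/(7 - 6), 5) - 187)² = ((-11 + (-11 + 6)/(7 - 6)) - 187)² = ((-11 - 5/1) - 187)² = ((-11 - 5*1) - 187)² = ((-11 - 5) - 187)² = (-16 - 187)² = (-203)² = 41209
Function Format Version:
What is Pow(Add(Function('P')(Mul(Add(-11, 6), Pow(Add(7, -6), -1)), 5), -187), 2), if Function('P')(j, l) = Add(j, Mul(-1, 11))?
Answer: 41209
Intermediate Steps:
Function('P')(j, l) = Add(-11, j) (Function('P')(j, l) = Add(j, -11) = Add(-11, j))
Pow(Add(Function('P')(Mul(Add(-11, 6), Pow(Add(7, -6), -1)), 5), -187), 2) = Pow(Add(Add(-11, Mul(Add(-11, 6), Pow(Add(7, -6), -1))), -187), 2) = Pow(Add(Add(-11, Mul(-5, Pow(1, -1))), -187), 2) = Pow(Add(Add(-11, Mul(-5, 1)), -187), 2) = Pow(Add(Add(-11, -5), -187), 2) = Pow(Add(-16, -187), 2) = Pow(-203, 2) = 41209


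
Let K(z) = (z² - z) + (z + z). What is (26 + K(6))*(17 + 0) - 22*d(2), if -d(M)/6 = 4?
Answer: 1684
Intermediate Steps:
K(z) = z + z² (K(z) = (z² - z) + 2*z = z + z²)
d(M) = -24 (d(M) = -6*4 = -24)
(26 + K(6))*(17 + 0) - 22*d(2) = (26 + 6*(1 + 6))*(17 + 0) - 22*(-24) = (26 + 6*7)*17 + 528 = (26 + 42)*17 + 528 = 68*17 + 528 = 1156 + 528 = 1684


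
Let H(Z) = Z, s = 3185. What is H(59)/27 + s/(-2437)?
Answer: 57788/65799 ≈ 0.87825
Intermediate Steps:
H(59)/27 + s/(-2437) = 59/27 + 3185/(-2437) = 59*(1/27) + 3185*(-1/2437) = 59/27 - 3185/2437 = 57788/65799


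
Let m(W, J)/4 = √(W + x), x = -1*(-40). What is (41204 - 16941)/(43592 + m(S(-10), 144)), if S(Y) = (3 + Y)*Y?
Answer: 132209087/237532588 - 24263*√110/475065176 ≈ 0.55606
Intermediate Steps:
x = 40
S(Y) = Y*(3 + Y)
m(W, J) = 4*√(40 + W) (m(W, J) = 4*√(W + 40) = 4*√(40 + W))
(41204 - 16941)/(43592 + m(S(-10), 144)) = (41204 - 16941)/(43592 + 4*√(40 - 10*(3 - 10))) = 24263/(43592 + 4*√(40 - 10*(-7))) = 24263/(43592 + 4*√(40 + 70)) = 24263/(43592 + 4*√110)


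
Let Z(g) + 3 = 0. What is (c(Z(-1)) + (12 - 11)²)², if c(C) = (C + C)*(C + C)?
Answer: 1369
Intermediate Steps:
Z(g) = -3 (Z(g) = -3 + 0 = -3)
c(C) = 4*C² (c(C) = (2*C)*(2*C) = 4*C²)
(c(Z(-1)) + (12 - 11)²)² = (4*(-3)² + (12 - 11)²)² = (4*9 + 1²)² = (36 + 1)² = 37² = 1369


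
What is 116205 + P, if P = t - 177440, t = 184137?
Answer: 122902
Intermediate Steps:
P = 6697 (P = 184137 - 177440 = 6697)
116205 + P = 116205 + 6697 = 122902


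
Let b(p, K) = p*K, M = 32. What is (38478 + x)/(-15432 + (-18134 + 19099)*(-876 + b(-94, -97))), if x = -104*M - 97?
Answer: 35053/7938098 ≈ 0.0044158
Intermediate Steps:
x = -3425 (x = -104*32 - 97 = -3328 - 97 = -3425)
b(p, K) = K*p
(38478 + x)/(-15432 + (-18134 + 19099)*(-876 + b(-94, -97))) = (38478 - 3425)/(-15432 + (-18134 + 19099)*(-876 - 97*(-94))) = 35053/(-15432 + 965*(-876 + 9118)) = 35053/(-15432 + 965*8242) = 35053/(-15432 + 7953530) = 35053/7938098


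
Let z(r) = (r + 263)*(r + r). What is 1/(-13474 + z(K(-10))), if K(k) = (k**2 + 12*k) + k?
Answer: -1/27454 ≈ -3.6425e-5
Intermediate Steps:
K(k) = k**2 + 13*k
z(r) = 2*r*(263 + r) (z(r) = (263 + r)*(2*r) = 2*r*(263 + r))
1/(-13474 + z(K(-10))) = 1/(-13474 + 2*(-10*(13 - 10))*(263 - 10*(13 - 10))) = 1/(-13474 + 2*(-10*3)*(263 - 10*3)) = 1/(-13474 + 2*(-30)*(263 - 30)) = 1/(-13474 + 2*(-30)*233) = 1/(-13474 - 13980) = 1/(-27454) = -1/27454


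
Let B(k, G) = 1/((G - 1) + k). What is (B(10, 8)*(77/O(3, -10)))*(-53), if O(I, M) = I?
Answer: -4081/51 ≈ -80.020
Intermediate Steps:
B(k, G) = 1/(-1 + G + k) (B(k, G) = 1/((-1 + G) + k) = 1/(-1 + G + k))
(B(10, 8)*(77/O(3, -10)))*(-53) = ((77/3)/(-1 + 8 + 10))*(-53) = ((77*(⅓))/17)*(-53) = ((1/17)*(77/3))*(-53) = (77/51)*(-53) = -4081/51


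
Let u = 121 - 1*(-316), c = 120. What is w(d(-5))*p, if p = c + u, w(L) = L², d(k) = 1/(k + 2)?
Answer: 557/9 ≈ 61.889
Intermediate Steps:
u = 437 (u = 121 + 316 = 437)
d(k) = 1/(2 + k)
p = 557 (p = 120 + 437 = 557)
w(d(-5))*p = (1/(2 - 5))²*557 = (1/(-3))²*557 = (-⅓)²*557 = (⅑)*557 = 557/9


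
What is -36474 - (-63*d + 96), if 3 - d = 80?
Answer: -41421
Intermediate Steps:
d = -77 (d = 3 - 1*80 = 3 - 80 = -77)
-36474 - (-63*d + 96) = -36474 - (-63*(-77) + 96) = -36474 - (4851 + 96) = -36474 - 1*4947 = -36474 - 4947 = -41421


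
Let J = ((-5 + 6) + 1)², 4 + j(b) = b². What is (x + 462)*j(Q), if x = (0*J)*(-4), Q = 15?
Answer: 102102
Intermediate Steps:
j(b) = -4 + b²
J = 4 (J = (1 + 1)² = 2² = 4)
x = 0 (x = (0*4)*(-4) = 0*(-4) = 0)
(x + 462)*j(Q) = (0 + 462)*(-4 + 15²) = 462*(-4 + 225) = 462*221 = 102102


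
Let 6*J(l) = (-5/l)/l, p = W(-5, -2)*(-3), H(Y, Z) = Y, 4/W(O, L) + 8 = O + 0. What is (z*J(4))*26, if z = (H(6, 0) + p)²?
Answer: -3375/52 ≈ -64.904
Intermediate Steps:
W(O, L) = 4/(-8 + O) (W(O, L) = 4/(-8 + (O + 0)) = 4/(-8 + O))
p = 12/13 (p = (4/(-8 - 5))*(-3) = (4/(-13))*(-3) = (4*(-1/13))*(-3) = -4/13*(-3) = 12/13 ≈ 0.92308)
J(l) = -5/(6*l²) (J(l) = ((-5/l)/l)/6 = (-5/l²)/6 = -5/(6*l²))
z = 8100/169 (z = (6 + 12/13)² = (90/13)² = 8100/169 ≈ 47.929)
(z*J(4))*26 = (8100*(-⅚/4²)/169)*26 = (8100*(-⅚*1/16)/169)*26 = ((8100/169)*(-5/96))*26 = -3375/1352*26 = -3375/52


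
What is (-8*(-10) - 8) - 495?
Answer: -423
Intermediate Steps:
(-8*(-10) - 8) - 495 = (80 - 8) - 495 = 72 - 495 = -423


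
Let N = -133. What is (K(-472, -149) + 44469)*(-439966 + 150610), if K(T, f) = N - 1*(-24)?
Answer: -12835832160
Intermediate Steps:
K(T, f) = -109 (K(T, f) = -133 - 1*(-24) = -133 + 24 = -109)
(K(-472, -149) + 44469)*(-439966 + 150610) = (-109 + 44469)*(-439966 + 150610) = 44360*(-289356) = -12835832160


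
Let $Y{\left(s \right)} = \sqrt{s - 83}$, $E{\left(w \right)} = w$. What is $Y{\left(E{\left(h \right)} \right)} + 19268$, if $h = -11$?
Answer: $19268 + i \sqrt{94} \approx 19268.0 + 9.6954 i$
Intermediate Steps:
$Y{\left(s \right)} = \sqrt{-83 + s}$
$Y{\left(E{\left(h \right)} \right)} + 19268 = \sqrt{-83 - 11} + 19268 = \sqrt{-94} + 19268 = i \sqrt{94} + 19268 = 19268 + i \sqrt{94}$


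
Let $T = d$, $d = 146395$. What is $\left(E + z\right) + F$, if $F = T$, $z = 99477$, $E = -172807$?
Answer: $73065$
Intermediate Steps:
$T = 146395$
$F = 146395$
$\left(E + z\right) + F = \left(-172807 + 99477\right) + 146395 = -73330 + 146395 = 73065$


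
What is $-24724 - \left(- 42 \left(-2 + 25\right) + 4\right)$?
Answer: $-23762$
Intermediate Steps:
$-24724 - \left(- 42 \left(-2 + 25\right) + 4\right) = -24724 - \left(\left(-42\right) 23 + 4\right) = -24724 - \left(-966 + 4\right) = -24724 - -962 = -24724 + 962 = -23762$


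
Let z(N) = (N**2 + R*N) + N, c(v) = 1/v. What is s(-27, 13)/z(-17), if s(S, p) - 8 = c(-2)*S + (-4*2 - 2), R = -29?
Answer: 23/1530 ≈ 0.015033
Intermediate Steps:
c(v) = 1/v
z(N) = N**2 - 28*N (z(N) = (N**2 - 29*N) + N = N**2 - 28*N)
s(S, p) = -2 - S/2 (s(S, p) = 8 + (S/(-2) + (-4*2 - 2)) = 8 + (-S/2 + (-8 - 2)) = 8 + (-S/2 - 10) = 8 + (-10 - S/2) = -2 - S/2)
s(-27, 13)/z(-17) = (-2 - 1/2*(-27))/((-17*(-28 - 17))) = (-2 + 27/2)/((-17*(-45))) = (23/2)/765 = (23/2)*(1/765) = 23/1530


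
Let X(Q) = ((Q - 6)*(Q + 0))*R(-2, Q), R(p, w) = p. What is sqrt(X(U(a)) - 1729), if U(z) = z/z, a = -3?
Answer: 3*I*sqrt(191) ≈ 41.461*I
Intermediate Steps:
U(z) = 1
X(Q) = -2*Q*(-6 + Q) (X(Q) = ((Q - 6)*(Q + 0))*(-2) = ((-6 + Q)*Q)*(-2) = (Q*(-6 + Q))*(-2) = -2*Q*(-6 + Q))
sqrt(X(U(a)) - 1729) = sqrt(2*1*(6 - 1*1) - 1729) = sqrt(2*1*(6 - 1) - 1729) = sqrt(2*1*5 - 1729) = sqrt(10 - 1729) = sqrt(-1719) = 3*I*sqrt(191)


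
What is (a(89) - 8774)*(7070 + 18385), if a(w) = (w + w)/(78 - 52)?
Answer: -2901182715/13 ≈ -2.2317e+8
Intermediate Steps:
a(w) = w/13 (a(w) = (2*w)/26 = (2*w)*(1/26) = w/13)
(a(89) - 8774)*(7070 + 18385) = ((1/13)*89 - 8774)*(7070 + 18385) = (89/13 - 8774)*25455 = -113973/13*25455 = -2901182715/13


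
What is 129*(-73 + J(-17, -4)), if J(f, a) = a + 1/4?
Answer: -39603/4 ≈ -9900.8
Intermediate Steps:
J(f, a) = ¼ + a (J(f, a) = a + ¼ = ¼ + a)
129*(-73 + J(-17, -4)) = 129*(-73 + (¼ - 4)) = 129*(-73 - 15/4) = 129*(-307/4) = -39603/4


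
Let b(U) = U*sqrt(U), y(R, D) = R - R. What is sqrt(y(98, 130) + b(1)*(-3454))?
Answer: I*sqrt(3454) ≈ 58.771*I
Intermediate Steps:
y(R, D) = 0
b(U) = U**(3/2)
sqrt(y(98, 130) + b(1)*(-3454)) = sqrt(0 + 1**(3/2)*(-3454)) = sqrt(0 + 1*(-3454)) = sqrt(0 - 3454) = sqrt(-3454) = I*sqrt(3454)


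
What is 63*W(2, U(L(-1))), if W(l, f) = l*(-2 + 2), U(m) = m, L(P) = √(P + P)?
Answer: 0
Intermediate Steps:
L(P) = √2*√P (L(P) = √(2*P) = √2*√P)
W(l, f) = 0 (W(l, f) = l*0 = 0)
63*W(2, U(L(-1))) = 63*0 = 0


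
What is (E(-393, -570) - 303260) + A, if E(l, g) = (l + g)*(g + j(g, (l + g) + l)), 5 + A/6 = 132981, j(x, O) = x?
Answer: 1592416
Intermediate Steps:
A = 797856 (A = -30 + 6*132981 = -30 + 797886 = 797856)
E(l, g) = 2*g*(g + l) (E(l, g) = (l + g)*(g + g) = (g + l)*(2*g) = 2*g*(g + l))
(E(-393, -570) - 303260) + A = (2*(-570)*(-570 - 393) - 303260) + 797856 = (2*(-570)*(-963) - 303260) + 797856 = (1097820 - 303260) + 797856 = 794560 + 797856 = 1592416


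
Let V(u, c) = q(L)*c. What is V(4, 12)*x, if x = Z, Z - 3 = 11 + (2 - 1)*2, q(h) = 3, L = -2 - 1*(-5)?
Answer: 576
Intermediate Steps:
L = 3 (L = -2 + 5 = 3)
V(u, c) = 3*c
Z = 16 (Z = 3 + (11 + (2 - 1)*2) = 3 + (11 + 1*2) = 3 + (11 + 2) = 3 + 13 = 16)
x = 16
V(4, 12)*x = (3*12)*16 = 36*16 = 576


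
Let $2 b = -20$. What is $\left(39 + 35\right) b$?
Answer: $-740$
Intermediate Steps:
$b = -10$ ($b = \frac{1}{2} \left(-20\right) = -10$)
$\left(39 + 35\right) b = \left(39 + 35\right) \left(-10\right) = 74 \left(-10\right) = -740$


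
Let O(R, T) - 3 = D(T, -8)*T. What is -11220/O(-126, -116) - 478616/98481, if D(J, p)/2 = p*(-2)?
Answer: -670229924/365266029 ≈ -1.8349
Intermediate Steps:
D(J, p) = -4*p (D(J, p) = 2*(p*(-2)) = 2*(-2*p) = -4*p)
O(R, T) = 3 + 32*T (O(R, T) = 3 + (-4*(-8))*T = 3 + 32*T)
-11220/O(-126, -116) - 478616/98481 = -11220/(3 + 32*(-116)) - 478616/98481 = -11220/(3 - 3712) - 478616*1/98481 = -11220/(-3709) - 478616/98481 = -11220*(-1/3709) - 478616/98481 = 11220/3709 - 478616/98481 = -670229924/365266029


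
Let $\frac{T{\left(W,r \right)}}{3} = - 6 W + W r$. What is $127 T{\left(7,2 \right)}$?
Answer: $-10668$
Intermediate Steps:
$T{\left(W,r \right)} = - 18 W + 3 W r$ ($T{\left(W,r \right)} = 3 \left(- 6 W + W r\right) = - 18 W + 3 W r$)
$127 T{\left(7,2 \right)} = 127 \cdot 3 \cdot 7 \left(-6 + 2\right) = 127 \cdot 3 \cdot 7 \left(-4\right) = 127 \left(-84\right) = -10668$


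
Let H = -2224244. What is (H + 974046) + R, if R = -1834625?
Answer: -3084823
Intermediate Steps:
(H + 974046) + R = (-2224244 + 974046) - 1834625 = -1250198 - 1834625 = -3084823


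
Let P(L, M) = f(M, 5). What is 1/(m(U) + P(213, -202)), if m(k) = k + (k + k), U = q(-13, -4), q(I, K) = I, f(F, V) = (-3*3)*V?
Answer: -1/84 ≈ -0.011905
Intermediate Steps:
f(F, V) = -9*V
P(L, M) = -45 (P(L, M) = -9*5 = -45)
U = -13
m(k) = 3*k (m(k) = k + 2*k = 3*k)
1/(m(U) + P(213, -202)) = 1/(3*(-13) - 45) = 1/(-39 - 45) = 1/(-84) = -1/84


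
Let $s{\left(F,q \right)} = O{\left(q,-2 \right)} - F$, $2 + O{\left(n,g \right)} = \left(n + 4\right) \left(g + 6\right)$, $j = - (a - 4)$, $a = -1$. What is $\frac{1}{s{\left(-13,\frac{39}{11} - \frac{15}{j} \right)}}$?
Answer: $\frac{11}{321} \approx 0.034268$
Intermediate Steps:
$j = 5$ ($j = - (-1 - 4) = \left(-1\right) \left(-5\right) = 5$)
$O{\left(n,g \right)} = -2 + \left(4 + n\right) \left(6 + g\right)$ ($O{\left(n,g \right)} = -2 + \left(n + 4\right) \left(g + 6\right) = -2 + \left(4 + n\right) \left(6 + g\right)$)
$s{\left(F,q \right)} = 14 - F + 4 q$ ($s{\left(F,q \right)} = \left(22 + 4 \left(-2\right) + 6 q - 2 q\right) - F = \left(22 - 8 + 6 q - 2 q\right) - F = \left(14 + 4 q\right) - F = 14 - F + 4 q$)
$\frac{1}{s{\left(-13,\frac{39}{11} - \frac{15}{j} \right)}} = \frac{1}{14 - -13 + 4 \left(\frac{39}{11} - \frac{15}{5}\right)} = \frac{1}{14 + 13 + 4 \left(39 \cdot \frac{1}{11} - 3\right)} = \frac{1}{14 + 13 + 4 \left(\frac{39}{11} - 3\right)} = \frac{1}{14 + 13 + 4 \cdot \frac{6}{11}} = \frac{1}{14 + 13 + \frac{24}{11}} = \frac{1}{\frac{321}{11}} = \frac{11}{321}$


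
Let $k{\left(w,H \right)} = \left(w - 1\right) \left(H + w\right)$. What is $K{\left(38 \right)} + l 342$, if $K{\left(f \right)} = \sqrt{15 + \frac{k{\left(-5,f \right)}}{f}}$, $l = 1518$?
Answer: $519156 + \frac{\sqrt{3534}}{19} \approx 5.1916 \cdot 10^{5}$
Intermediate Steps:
$k{\left(w,H \right)} = \left(-1 + w\right) \left(H + w\right)$
$K{\left(f \right)} = \sqrt{15 + \frac{30 - 6 f}{f}}$ ($K{\left(f \right)} = \sqrt{15 + \frac{\left(-5\right)^{2} - f - -5 + f \left(-5\right)}{f}} = \sqrt{15 + \frac{25 - f + 5 - 5 f}{f}} = \sqrt{15 + \frac{30 - 6 f}{f}}$)
$K{\left(38 \right)} + l 342 = \sqrt{9 + \frac{30}{38}} + 1518 \cdot 342 = \sqrt{9 + 30 \cdot \frac{1}{38}} + 519156 = \sqrt{9 + \frac{15}{19}} + 519156 = \sqrt{\frac{186}{19}} + 519156 = \frac{\sqrt{3534}}{19} + 519156 = 519156 + \frac{\sqrt{3534}}{19}$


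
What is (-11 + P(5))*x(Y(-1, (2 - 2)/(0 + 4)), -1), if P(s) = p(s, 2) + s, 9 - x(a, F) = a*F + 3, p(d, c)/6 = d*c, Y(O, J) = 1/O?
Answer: 270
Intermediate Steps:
p(d, c) = 6*c*d (p(d, c) = 6*(d*c) = 6*(c*d) = 6*c*d)
x(a, F) = 6 - F*a (x(a, F) = 9 - (a*F + 3) = 9 - (F*a + 3) = 9 - (3 + F*a) = 9 + (-3 - F*a) = 6 - F*a)
P(s) = 13*s (P(s) = 6*2*s + s = 12*s + s = 13*s)
(-11 + P(5))*x(Y(-1, (2 - 2)/(0 + 4)), -1) = (-11 + 13*5)*(6 - 1*(-1)/(-1)) = (-11 + 65)*(6 - 1*(-1)*(-1)) = 54*(6 - 1) = 54*5 = 270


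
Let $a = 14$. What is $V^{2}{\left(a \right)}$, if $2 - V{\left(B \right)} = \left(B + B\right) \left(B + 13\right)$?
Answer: $568516$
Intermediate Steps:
$V{\left(B \right)} = 2 - 2 B \left(13 + B\right)$ ($V{\left(B \right)} = 2 - \left(B + B\right) \left(B + 13\right) = 2 - 2 B \left(13 + B\right)$)
$V^{2}{\left(a \right)} = \left(2 - 364 - 2 \cdot 14^{2}\right)^{2} = \left(2 - 364 - 392\right)^{2} = \left(-754\right)^{2} = 568516$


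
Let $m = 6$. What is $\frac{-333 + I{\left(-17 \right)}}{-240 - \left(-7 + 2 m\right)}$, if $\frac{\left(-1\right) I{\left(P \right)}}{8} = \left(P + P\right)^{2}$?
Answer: $\frac{9581}{245} \approx 39.106$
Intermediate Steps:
$I{\left(P \right)} = - 32 P^{2}$ ($I{\left(P \right)} = - 8 \left(P + P\right)^{2} = - 8 \left(2 P\right)^{2} = - 8 \cdot 4 P^{2} = - 32 P^{2}$)
$\frac{-333 + I{\left(-17 \right)}}{-240 - \left(-7 + 2 m\right)} = \frac{-333 - 32 \left(-17\right)^{2}}{-240 + \left(7 - 12\right)} = \frac{-333 - 9248}{-240 + \left(7 - 12\right)} = \frac{-333 - 9248}{-240 - 5} = - \frac{9581}{-245} = \left(-9581\right) \left(- \frac{1}{245}\right) = \frac{9581}{245}$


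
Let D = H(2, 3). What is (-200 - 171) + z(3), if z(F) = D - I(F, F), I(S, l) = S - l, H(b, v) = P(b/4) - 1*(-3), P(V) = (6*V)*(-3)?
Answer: -377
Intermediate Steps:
P(V) = -18*V
H(b, v) = 3 - 9*b/2 (H(b, v) = -18*b/4 - 1*(-3) = -18*b/4 + 3 = -9*b/2 + 3 = 3 - 9*b/2)
D = -6 (D = 3 - 9/2*2 = 3 - 9 = -6)
z(F) = -6 (z(F) = -6 - (F - F) = -6 - 1*0 = -6 + 0 = -6)
(-200 - 171) + z(3) = (-200 - 171) - 6 = -371 - 6 = -377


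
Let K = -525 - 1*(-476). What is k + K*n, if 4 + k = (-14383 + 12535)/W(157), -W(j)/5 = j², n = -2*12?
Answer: 144444988/123245 ≈ 1172.0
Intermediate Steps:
n = -24
K = -49 (K = -525 + 476 = -49)
W(j) = -5*j²
k = -491132/123245 (k = -4 + (-14383 + 12535)/((-5*157²)) = -4 - 1848/((-5*24649)) = -4 - 1848/(-123245) = -4 - 1848*(-1/123245) = -4 + 1848/123245 = -491132/123245 ≈ -3.9850)
k + K*n = -491132/123245 - 49*(-24) = -491132/123245 + 1176 = 144444988/123245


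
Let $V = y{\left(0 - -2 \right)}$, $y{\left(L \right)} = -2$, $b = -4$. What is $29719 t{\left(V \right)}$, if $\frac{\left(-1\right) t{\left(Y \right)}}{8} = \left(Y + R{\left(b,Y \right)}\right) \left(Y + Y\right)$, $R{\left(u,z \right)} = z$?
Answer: $-3804032$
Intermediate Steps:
$V = -2$
$t{\left(Y \right)} = - 32 Y^{2}$ ($t{\left(Y \right)} = - 8 \left(Y + Y\right) \left(Y + Y\right) = - 8 \cdot 2 Y 2 Y = - 8 \cdot 4 Y^{2} = - 32 Y^{2}$)
$29719 t{\left(V \right)} = 29719 \left(- 32 \left(-2\right)^{2}\right) = 29719 \left(\left(-32\right) 4\right) = 29719 \left(-128\right) = -3804032$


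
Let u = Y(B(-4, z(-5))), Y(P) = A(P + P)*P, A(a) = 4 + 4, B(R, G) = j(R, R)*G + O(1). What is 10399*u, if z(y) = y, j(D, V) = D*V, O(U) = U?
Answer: -6572168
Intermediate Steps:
B(R, G) = 1 + G*R² (B(R, G) = (R*R)*G + 1 = R²*G + 1 = G*R² + 1 = 1 + G*R²)
A(a) = 8
Y(P) = 8*P
u = -632 (u = 8*(1 - 5*(-4)²) = 8*(1 - 5*16) = 8*(1 - 80) = 8*(-79) = -632)
10399*u = 10399*(-632) = -6572168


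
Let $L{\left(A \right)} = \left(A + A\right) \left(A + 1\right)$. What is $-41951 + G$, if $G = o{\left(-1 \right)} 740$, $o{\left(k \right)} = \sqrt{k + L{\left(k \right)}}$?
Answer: $-41951 + 740 i \approx -41951.0 + 740.0 i$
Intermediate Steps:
$L{\left(A \right)} = 2 A \left(1 + A\right)$
$o{\left(k \right)} = \sqrt{k + 2 k \left(1 + k\right)}$
$G = 740 i$ ($G = \sqrt{- (3 + 2 \left(-1\right))} 740 = \sqrt{- (3 - 2)} 740 = \sqrt{\left(-1\right) 1} \cdot 740 = \sqrt{-1} \cdot 740 = i 740 = 740 i \approx 740.0 i$)
$-41951 + G = -41951 + 740 i$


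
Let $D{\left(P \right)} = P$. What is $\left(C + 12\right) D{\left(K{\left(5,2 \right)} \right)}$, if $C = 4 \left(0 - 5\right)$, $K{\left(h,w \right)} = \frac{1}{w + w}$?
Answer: $-2$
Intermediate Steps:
$K{\left(h,w \right)} = \frac{1}{2 w}$
$C = -20$ ($C = 4 \left(-5\right) = -20$)
$\left(C + 12\right) D{\left(K{\left(5,2 \right)} \right)} = \left(-20 + 12\right) \frac{1}{2 \cdot 2} = - 8 \cdot \frac{1}{2} \cdot \frac{1}{2} = \left(-8\right) \frac{1}{4} = -2$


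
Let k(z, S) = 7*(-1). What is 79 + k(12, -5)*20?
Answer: -61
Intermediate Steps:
k(z, S) = -7
79 + k(12, -5)*20 = 79 - 7*20 = 79 - 140 = -61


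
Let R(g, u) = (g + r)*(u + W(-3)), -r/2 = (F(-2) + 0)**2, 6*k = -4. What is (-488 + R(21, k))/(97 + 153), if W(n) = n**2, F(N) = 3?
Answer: -463/250 ≈ -1.8520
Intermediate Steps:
k = -2/3 (k = (1/6)*(-4) = -2/3 ≈ -0.66667)
r = -18 (r = -2*(3 + 0)**2 = -2*3**2 = -2*9 = -18)
R(g, u) = (-18 + g)*(9 + u) (R(g, u) = (g - 18)*(u + (-3)**2) = (-18 + g)*(u + 9) = (-18 + g)*(9 + u))
(-488 + R(21, k))/(97 + 153) = (-488 + (-162 - 18*(-2/3) + 9*21 + 21*(-2/3)))/(97 + 153) = (-488 + (-162 + 12 + 189 - 14))/250 = (-488 + 25)*(1/250) = -463*1/250 = -463/250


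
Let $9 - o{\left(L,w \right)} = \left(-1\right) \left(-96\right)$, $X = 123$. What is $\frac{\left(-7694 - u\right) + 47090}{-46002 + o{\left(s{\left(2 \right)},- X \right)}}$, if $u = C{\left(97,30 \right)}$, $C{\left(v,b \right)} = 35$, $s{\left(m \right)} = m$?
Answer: $- \frac{39361}{46089} \approx -0.85402$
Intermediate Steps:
$u = 35$
$o{\left(L,w \right)} = -87$ ($o{\left(L,w \right)} = 9 - \left(-1\right) \left(-96\right) = 9 - 96 = -87$)
$\frac{\left(-7694 - u\right) + 47090}{-46002 + o{\left(s{\left(2 \right)},- X \right)}} = \frac{\left(-7694 - 35\right) + 47090}{-46002 - 87} = \frac{\left(-7694 - 35\right) + 47090}{-46089} = \left(-7729 + 47090\right) \left(- \frac{1}{46089}\right) = 39361 \left(- \frac{1}{46089}\right) = - \frac{39361}{46089}$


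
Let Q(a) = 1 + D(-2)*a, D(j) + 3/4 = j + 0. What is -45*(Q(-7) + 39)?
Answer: -10665/4 ≈ -2666.3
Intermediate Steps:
D(j) = -¾ + j (D(j) = -¾ + (j + 0) = -¾ + j)
Q(a) = 1 - 11*a/4 (Q(a) = 1 + (-¾ - 2)*a = 1 - 11*a/4)
-45*(Q(-7) + 39) = -45*((1 - 11/4*(-7)) + 39) = -45*((1 + 77/4) + 39) = -45*(81/4 + 39) = -45*237/4 = -10665/4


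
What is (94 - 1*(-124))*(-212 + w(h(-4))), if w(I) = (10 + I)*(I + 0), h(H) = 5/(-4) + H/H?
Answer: -373979/8 ≈ -46747.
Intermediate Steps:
h(H) = -¼ (h(H) = 5*(-¼) + 1 = -5/4 + 1 = -¼)
w(I) = I*(10 + I) (w(I) = (10 + I)*I = I*(10 + I))
(94 - 1*(-124))*(-212 + w(h(-4))) = (94 - 1*(-124))*(-212 - (10 - ¼)/4) = (94 + 124)*(-212 - ¼*39/4) = 218*(-212 - 39/16) = 218*(-3431/16) = -373979/8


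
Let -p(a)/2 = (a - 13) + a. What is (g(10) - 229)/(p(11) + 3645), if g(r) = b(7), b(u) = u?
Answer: -74/1209 ≈ -0.061208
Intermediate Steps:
p(a) = 26 - 4*a (p(a) = -2*((a - 13) + a) = -2*((-13 + a) + a) = -2*(-13 + 2*a) = 26 - 4*a)
g(r) = 7
(g(10) - 229)/(p(11) + 3645) = (7 - 229)/((26 - 4*11) + 3645) = -222/((26 - 44) + 3645) = -222/(-18 + 3645) = -222/3627 = -222*1/3627 = -74/1209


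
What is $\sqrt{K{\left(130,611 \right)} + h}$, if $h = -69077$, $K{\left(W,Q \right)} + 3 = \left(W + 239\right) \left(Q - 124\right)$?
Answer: $\sqrt{110623} \approx 332.6$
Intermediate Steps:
$K{\left(W,Q \right)} = -3 + \left(-124 + Q\right) \left(239 + W\right)$ ($K{\left(W,Q \right)} = -3 + \left(W + 239\right) \left(Q - 124\right) = -3 + \left(239 + W\right) \left(-124 + Q\right) = -3 + \left(-124 + Q\right) \left(239 + W\right)$)
$\sqrt{K{\left(130,611 \right)} + h} = \sqrt{\left(-29639 - 16120 + 239 \cdot 611 + 611 \cdot 130\right) - 69077} = \sqrt{\left(-29639 - 16120 + 146029 + 79430\right) - 69077} = \sqrt{179700 - 69077} = \sqrt{110623}$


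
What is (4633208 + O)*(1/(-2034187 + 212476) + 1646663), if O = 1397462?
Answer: 18090466753911022640/1821711 ≈ 9.9305e+12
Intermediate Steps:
(4633208 + O)*(1/(-2034187 + 212476) + 1646663) = (4633208 + 1397462)*(1/(-2034187 + 212476) + 1646663) = 6030670*(1/(-1821711) + 1646663) = 6030670*(-1/1821711 + 1646663) = 6030670*(2999744100392/1821711) = 18090466753911022640/1821711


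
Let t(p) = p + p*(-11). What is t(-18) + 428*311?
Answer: 133288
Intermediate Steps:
t(p) = -10*p (t(p) = p - 11*p = -10*p)
t(-18) + 428*311 = -10*(-18) + 428*311 = 180 + 133108 = 133288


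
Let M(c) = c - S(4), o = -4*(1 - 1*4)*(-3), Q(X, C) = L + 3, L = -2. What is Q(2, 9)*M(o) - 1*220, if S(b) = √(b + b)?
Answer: -256 - 2*√2 ≈ -258.83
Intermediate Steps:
Q(X, C) = 1 (Q(X, C) = -2 + 3 = 1)
o = -36 (o = -4*(1 - 4)*(-3) = -4*(-3)*(-3) = 12*(-3) = -36)
S(b) = √2*√b (S(b) = √(2*b) = √2*√b)
M(c) = c - 2*√2 (M(c) = c - √2*√4 = c - √2*2 = c - 2*√2)
Q(2, 9)*M(o) - 1*220 = 1*(-36 - 2*√2) - 1*220 = (-36 - 2*√2) - 220 = -256 - 2*√2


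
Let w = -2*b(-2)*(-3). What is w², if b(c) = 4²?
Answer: 9216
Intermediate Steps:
b(c) = 16
w = 96 (w = -2*16*(-3) = -32*(-3) = 96)
w² = 96² = 9216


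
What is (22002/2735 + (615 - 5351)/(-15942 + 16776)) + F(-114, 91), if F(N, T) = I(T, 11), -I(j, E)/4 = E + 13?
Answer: -106789166/1140495 ≈ -93.634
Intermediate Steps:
I(j, E) = -52 - 4*E (I(j, E) = -4*(E + 13) = -4*(13 + E) = -52 - 4*E)
F(N, T) = -96 (F(N, T) = -52 - 4*11 = -52 - 44 = -96)
(22002/2735 + (615 - 5351)/(-15942 + 16776)) + F(-114, 91) = (22002/2735 + (615 - 5351)/(-15942 + 16776)) - 96 = (22002*(1/2735) - 4736/834) - 96 = (22002/2735 - 4736*1/834) - 96 = (22002/2735 - 2368/417) - 96 = 2698354/1140495 - 96 = -106789166/1140495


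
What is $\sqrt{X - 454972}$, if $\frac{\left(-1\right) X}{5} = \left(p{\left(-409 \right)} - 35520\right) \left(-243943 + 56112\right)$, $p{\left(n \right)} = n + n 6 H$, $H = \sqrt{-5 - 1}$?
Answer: $\sqrt{-33743354967 - 2304686370 i \sqrt{6}} \approx 15313.0 - 1.8433 \cdot 10^{5} i$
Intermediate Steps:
$H = i \sqrt{6}$ ($H = \sqrt{-6} = i \sqrt{6} \approx 2.4495 i$)
$p{\left(n \right)} = n + 6 i n \sqrt{6}$ ($p{\left(n \right)} = n + n 6 i \sqrt{6} = n + 6 n i \sqrt{6} = n + 6 i n \sqrt{6}$)
$X = -33742899995 - 2304686370 i \sqrt{6}$ ($X = - 5 \left(- 409 \left(1 + 6 i \sqrt{6}\right) - 35520\right) \left(-243943 + 56112\right) = - 5 \left(\left(-409 - 2454 i \sqrt{6}\right) - 35520\right) \left(-187831\right) = - 5 \left(-35929 - 2454 i \sqrt{6}\right) \left(-187831\right) = - 5 \left(6748579999 + 460937274 i \sqrt{6}\right) = -33742899995 - 2304686370 i \sqrt{6} \approx -3.3743 \cdot 10^{10} - 5.6453 \cdot 10^{9} i$)
$\sqrt{X - 454972} = \sqrt{\left(-33742899995 - 2304686370 i \sqrt{6}\right) - 454972} = \sqrt{-33743354967 - 2304686370 i \sqrt{6}}$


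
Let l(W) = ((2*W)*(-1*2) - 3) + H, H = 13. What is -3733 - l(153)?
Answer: -3131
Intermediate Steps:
l(W) = 10 - 4*W (l(W) = ((2*W)*(-1*2) - 3) + 13 = ((2*W)*(-2) - 3) + 13 = (-4*W - 3) + 13 = (-3 - 4*W) + 13 = 10 - 4*W)
-3733 - l(153) = -3733 - (10 - 4*153) = -3733 - (10 - 612) = -3733 - 1*(-602) = -3733 + 602 = -3131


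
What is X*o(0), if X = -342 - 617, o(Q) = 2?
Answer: -1918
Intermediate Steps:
X = -959
X*o(0) = -959*2 = -1918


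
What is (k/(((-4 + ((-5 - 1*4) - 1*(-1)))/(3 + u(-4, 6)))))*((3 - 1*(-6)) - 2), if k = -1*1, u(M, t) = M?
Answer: -7/12 ≈ -0.58333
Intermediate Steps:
k = -1
(k/(((-4 + ((-5 - 1*4) - 1*(-1)))/(3 + u(-4, 6)))))*((3 - 1*(-6)) - 2) = (-1/((-4 + ((-5 - 1*4) - 1*(-1)))/(3 - 4)))*((3 - 1*(-6)) - 2) = (-1/((-4 + ((-5 - 4) + 1))/(-1)))*((3 + 6) - 2) = (-1/((-4 + (-9 + 1))*(-1)))*(9 - 2) = -1/((-4 - 8)*(-1))*7 = -1/((-12*(-1)))*7 = -1/12*7 = -7/12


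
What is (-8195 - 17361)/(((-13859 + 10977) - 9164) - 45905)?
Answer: 25556/57951 ≈ 0.44099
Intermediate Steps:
(-8195 - 17361)/(((-13859 + 10977) - 9164) - 45905) = -25556/((-2882 - 9164) - 45905) = -25556/(-12046 - 45905) = -25556/(-57951) = -25556*(-1/57951) = 25556/57951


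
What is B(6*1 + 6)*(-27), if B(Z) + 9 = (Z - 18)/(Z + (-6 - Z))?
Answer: 216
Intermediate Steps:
B(Z) = -6 - Z/6 (B(Z) = -9 + (Z - 18)/(Z + (-6 - Z)) = -9 + (-18 + Z)/(-6) = -9 + (-18 + Z)*(-⅙) = -9 + (3 - Z/6) = -6 - Z/6)
B(6*1 + 6)*(-27) = (-6 - (6*1 + 6)/6)*(-27) = (-6 - (6 + 6)/6)*(-27) = (-6 - ⅙*12)*(-27) = (-6 - 2)*(-27) = -8*(-27) = 216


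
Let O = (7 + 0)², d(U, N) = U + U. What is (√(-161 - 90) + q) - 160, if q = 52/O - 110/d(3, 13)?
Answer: -26059/147 + I*√251 ≈ -177.27 + 15.843*I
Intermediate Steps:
d(U, N) = 2*U
O = 49 (O = 7² = 49)
q = -2539/147 (q = 52/49 - 110/(2*3) = 52*(1/49) - 110/6 = 52/49 - 110*⅙ = 52/49 - 55/3 = -2539/147 ≈ -17.272)
(√(-161 - 90) + q) - 160 = (√(-161 - 90) - 2539/147) - 160 = (√(-251) - 2539/147) - 160 = (I*√251 - 2539/147) - 160 = (-2539/147 + I*√251) - 160 = -26059/147 + I*√251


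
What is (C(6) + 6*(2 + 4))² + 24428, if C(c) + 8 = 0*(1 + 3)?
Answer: 25212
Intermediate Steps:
C(c) = -8 (C(c) = -8 + 0*(1 + 3) = -8 + 0*4 = -8 + 0 = -8)
(C(6) + 6*(2 + 4))² + 24428 = (-8 + 6*(2 + 4))² + 24428 = (-8 + 6*6)² + 24428 = (-8 + 36)² + 24428 = 28² + 24428 = 784 + 24428 = 25212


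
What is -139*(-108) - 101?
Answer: 14911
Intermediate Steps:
-139*(-108) - 101 = 15012 - 101 = 14911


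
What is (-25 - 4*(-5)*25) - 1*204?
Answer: 271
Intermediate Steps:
(-25 - 4*(-5)*25) - 1*204 = (-25 + 20*25) - 204 = (-25 + 500) - 204 = 475 - 204 = 271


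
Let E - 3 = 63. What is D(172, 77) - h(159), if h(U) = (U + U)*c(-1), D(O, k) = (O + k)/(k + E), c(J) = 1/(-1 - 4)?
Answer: 46719/715 ≈ 65.341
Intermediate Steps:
E = 66 (E = 3 + 63 = 66)
c(J) = -⅕ (c(J) = 1/(-5) = -⅕)
D(O, k) = (O + k)/(66 + k) (D(O, k) = (O + k)/(k + 66) = (O + k)/(66 + k))
h(U) = -2*U/5 (h(U) = (U + U)*(-⅕) = (2*U)*(-⅕) = -2*U/5)
D(172, 77) - h(159) = (172 + 77)/(66 + 77) - (-2)*159/5 = 249/143 - 1*(-318/5) = (1/143)*249 + 318/5 = 249/143 + 318/5 = 46719/715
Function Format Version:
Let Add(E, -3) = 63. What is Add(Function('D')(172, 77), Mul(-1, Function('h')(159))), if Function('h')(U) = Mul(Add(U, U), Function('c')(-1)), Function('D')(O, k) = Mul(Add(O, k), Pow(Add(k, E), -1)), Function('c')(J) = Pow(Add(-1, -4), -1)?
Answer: Rational(46719, 715) ≈ 65.341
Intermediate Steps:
E = 66 (E = Add(3, 63) = 66)
Function('c')(J) = Rational(-1, 5) (Function('c')(J) = Pow(-5, -1) = Rational(-1, 5))
Function('D')(O, k) = Mul(Pow(Add(66, k), -1), Add(O, k)) (Function('D')(O, k) = Mul(Add(O, k), Pow(Add(k, 66), -1)) = Mul(Add(O, k), Pow(Add(66, k), -1)) = Mul(Pow(Add(66, k), -1), Add(O, k)))
Function('h')(U) = Mul(Rational(-2, 5), U) (Function('h')(U) = Mul(Add(U, U), Rational(-1, 5)) = Mul(Mul(2, U), Rational(-1, 5)) = Mul(Rational(-2, 5), U))
Add(Function('D')(172, 77), Mul(-1, Function('h')(159))) = Add(Mul(Pow(Add(66, 77), -1), Add(172, 77)), Mul(-1, Mul(Rational(-2, 5), 159))) = Add(Mul(Pow(143, -1), 249), Mul(-1, Rational(-318, 5))) = Add(Mul(Rational(1, 143), 249), Rational(318, 5)) = Add(Rational(249, 143), Rational(318, 5)) = Rational(46719, 715)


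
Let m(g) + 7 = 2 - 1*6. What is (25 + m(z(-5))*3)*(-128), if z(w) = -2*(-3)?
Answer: 1024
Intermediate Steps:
z(w) = 6
m(g) = -11 (m(g) = -7 + (2 - 1*6) = -7 + (2 - 6) = -7 - 4 = -11)
(25 + m(z(-5))*3)*(-128) = (25 - 11*3)*(-128) = (25 - 33)*(-128) = -8*(-128) = 1024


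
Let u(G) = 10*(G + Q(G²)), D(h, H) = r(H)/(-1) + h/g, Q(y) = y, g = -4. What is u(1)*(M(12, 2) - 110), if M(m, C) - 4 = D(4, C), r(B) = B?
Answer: -2180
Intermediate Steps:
D(h, H) = -H - h/4 (D(h, H) = H/(-1) + h/(-4) = H*(-1) + h*(-¼) = -H - h/4)
M(m, C) = 3 - C (M(m, C) = 4 + (-C - ¼*4) = 4 + (-C - 1) = 4 + (-1 - C) = 3 - C)
u(G) = 10*G + 10*G² (u(G) = 10*(G + G²) = 10*G + 10*G²)
u(1)*(M(12, 2) - 110) = (10*1*(1 + 1))*((3 - 1*2) - 110) = (10*1*2)*((3 - 2) - 110) = 20*(1 - 110) = 20*(-109) = -2180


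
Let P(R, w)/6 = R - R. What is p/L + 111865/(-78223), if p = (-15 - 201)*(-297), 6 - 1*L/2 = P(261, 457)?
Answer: 418068293/78223 ≈ 5344.6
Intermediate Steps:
P(R, w) = 0 (P(R, w) = 6*(R - R) = 6*0 = 0)
L = 12 (L = 12 - 2*0 = 12 + 0 = 12)
p = 64152 (p = -216*(-297) = 64152)
p/L + 111865/(-78223) = 64152/12 + 111865/(-78223) = 64152*(1/12) + 111865*(-1/78223) = 5346 - 111865/78223 = 418068293/78223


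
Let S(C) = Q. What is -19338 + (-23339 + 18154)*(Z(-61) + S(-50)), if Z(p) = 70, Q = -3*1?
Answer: -366733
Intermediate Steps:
Q = -3
S(C) = -3
-19338 + (-23339 + 18154)*(Z(-61) + S(-50)) = -19338 + (-23339 + 18154)*(70 - 3) = -19338 - 5185*67 = -19338 - 347395 = -366733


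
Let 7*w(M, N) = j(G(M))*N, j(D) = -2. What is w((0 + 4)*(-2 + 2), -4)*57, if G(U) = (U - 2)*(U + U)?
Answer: 456/7 ≈ 65.143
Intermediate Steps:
G(U) = 2*U*(-2 + U) (G(U) = (-2 + U)*(2*U) = 2*U*(-2 + U))
w(M, N) = -2*N/7 (w(M, N) = (-2*N)/7 = -2*N/7)
w((0 + 4)*(-2 + 2), -4)*57 = -2/7*(-4)*57 = (8/7)*57 = 456/7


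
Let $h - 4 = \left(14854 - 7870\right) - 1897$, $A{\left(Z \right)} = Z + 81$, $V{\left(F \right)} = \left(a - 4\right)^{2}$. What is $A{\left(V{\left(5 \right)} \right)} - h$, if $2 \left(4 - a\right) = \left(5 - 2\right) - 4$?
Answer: $- \frac{20039}{4} \approx -5009.8$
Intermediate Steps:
$a = \frac{9}{2}$ ($a = 4 - \frac{\left(5 - 2\right) - 4}{2} = 4 - \frac{3 - 4}{2} = 4 - - \frac{1}{2} = 4 + \frac{1}{2} = \frac{9}{2} \approx 4.5$)
$V{\left(F \right)} = \frac{1}{4}$ ($V{\left(F \right)} = \left(\frac{9}{2} - 4\right)^{2} = \left(\frac{1}{2}\right)^{2} = \frac{1}{4}$)
$A{\left(Z \right)} = 81 + Z$
$h = 5091$ ($h = 4 + \left(\left(14854 - 7870\right) - 1897\right) = 4 + \left(6984 - 1897\right) = 4 + 5087 = 5091$)
$A{\left(V{\left(5 \right)} \right)} - h = \left(81 + \frac{1}{4}\right) - 5091 = \frac{325}{4} - 5091 = - \frac{20039}{4}$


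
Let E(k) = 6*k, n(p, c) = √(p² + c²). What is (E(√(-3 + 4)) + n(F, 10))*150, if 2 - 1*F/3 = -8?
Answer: 900 + 1500*√10 ≈ 5643.4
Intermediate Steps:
F = 30 (F = 6 - 3*(-8) = 6 + 24 = 30)
n(p, c) = √(c² + p²)
(E(√(-3 + 4)) + n(F, 10))*150 = (6*√(-3 + 4) + √(10² + 30²))*150 = (6*√1 + √(100 + 900))*150 = (6*1 + √1000)*150 = (6 + 10*√10)*150 = 900 + 1500*√10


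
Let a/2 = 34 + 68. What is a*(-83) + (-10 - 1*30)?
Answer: -16972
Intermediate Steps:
a = 204 (a = 2*(34 + 68) = 2*102 = 204)
a*(-83) + (-10 - 1*30) = 204*(-83) + (-10 - 1*30) = -16932 + (-10 - 30) = -16932 - 40 = -16972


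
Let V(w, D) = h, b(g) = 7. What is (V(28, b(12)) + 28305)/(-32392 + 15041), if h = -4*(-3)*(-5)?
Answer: -28245/17351 ≈ -1.6279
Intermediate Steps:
h = -60 (h = 12*(-5) = -60)
V(w, D) = -60
(V(28, b(12)) + 28305)/(-32392 + 15041) = (-60 + 28305)/(-32392 + 15041) = 28245/(-17351) = 28245*(-1/17351) = -28245/17351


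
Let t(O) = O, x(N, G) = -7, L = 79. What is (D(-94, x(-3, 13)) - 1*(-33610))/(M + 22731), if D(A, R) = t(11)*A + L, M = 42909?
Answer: 2177/4376 ≈ 0.49749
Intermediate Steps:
D(A, R) = 79 + 11*A (D(A, R) = 11*A + 79 = 79 + 11*A)
(D(-94, x(-3, 13)) - 1*(-33610))/(M + 22731) = ((79 + 11*(-94)) - 1*(-33610))/(42909 + 22731) = ((79 - 1034) + 33610)/65640 = (-955 + 33610)*(1/65640) = 32655*(1/65640) = 2177/4376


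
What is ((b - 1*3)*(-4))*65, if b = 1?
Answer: 520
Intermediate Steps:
((b - 1*3)*(-4))*65 = ((1 - 1*3)*(-4))*65 = ((1 - 3)*(-4))*65 = -2*(-4)*65 = 8*65 = 520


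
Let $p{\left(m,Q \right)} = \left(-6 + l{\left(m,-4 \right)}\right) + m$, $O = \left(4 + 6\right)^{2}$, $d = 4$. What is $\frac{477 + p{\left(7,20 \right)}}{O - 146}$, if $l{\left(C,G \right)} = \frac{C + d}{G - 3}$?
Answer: $- \frac{145}{14} \approx -10.357$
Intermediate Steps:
$l{\left(C,G \right)} = \frac{4 + C}{-3 + G}$ ($l{\left(C,G \right)} = \frac{C + 4}{G - 3} = \frac{4 + C}{-3 + G}$)
$O = 100$ ($O = 10^{2} = 100$)
$p{\left(m,Q \right)} = - \frac{46}{7} + \frac{6 m}{7}$ ($p{\left(m,Q \right)} = \left(-6 + \frac{4 + m}{-3 - 4}\right) + m = \left(-6 + \frac{4 + m}{-7}\right) + m = \left(-6 - \frac{4 + m}{7}\right) + m = \left(-6 - \left(\frac{4}{7} + \frac{m}{7}\right)\right) + m = \left(- \frac{46}{7} - \frac{m}{7}\right) + m = - \frac{46}{7} + \frac{6 m}{7}$)
$\frac{477 + p{\left(7,20 \right)}}{O - 146} = \frac{477 + \left(- \frac{46}{7} + \frac{6}{7} \cdot 7\right)}{100 - 146} = \frac{477 + \left(- \frac{46}{7} + 6\right)}{-46} = \left(477 - \frac{4}{7}\right) \left(- \frac{1}{46}\right) = \frac{3335}{7} \left(- \frac{1}{46}\right) = - \frac{145}{14}$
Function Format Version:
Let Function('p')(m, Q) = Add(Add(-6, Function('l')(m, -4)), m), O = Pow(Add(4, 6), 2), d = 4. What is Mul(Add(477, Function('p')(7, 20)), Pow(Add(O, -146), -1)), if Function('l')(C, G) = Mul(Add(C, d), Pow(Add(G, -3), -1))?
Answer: Rational(-145, 14) ≈ -10.357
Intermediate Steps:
Function('l')(C, G) = Mul(Pow(Add(-3, G), -1), Add(4, C)) (Function('l')(C, G) = Mul(Add(C, 4), Pow(Add(G, -3), -1)) = Mul(Add(4, C), Pow(Add(-3, G), -1)) = Mul(Pow(Add(-3, G), -1), Add(4, C)))
O = 100 (O = Pow(10, 2) = 100)
Function('p')(m, Q) = Add(Rational(-46, 7), Mul(Rational(6, 7), m)) (Function('p')(m, Q) = Add(Add(-6, Mul(Pow(Add(-3, -4), -1), Add(4, m))), m) = Add(Add(-6, Mul(Pow(-7, -1), Add(4, m))), m) = Add(Add(-6, Mul(Rational(-1, 7), Add(4, m))), m) = Add(Add(-6, Add(Rational(-4, 7), Mul(Rational(-1, 7), m))), m) = Add(Add(Rational(-46, 7), Mul(Rational(-1, 7), m)), m) = Add(Rational(-46, 7), Mul(Rational(6, 7), m)))
Mul(Add(477, Function('p')(7, 20)), Pow(Add(O, -146), -1)) = Mul(Add(477, Add(Rational(-46, 7), Mul(Rational(6, 7), 7))), Pow(Add(100, -146), -1)) = Mul(Add(477, Add(Rational(-46, 7), 6)), Pow(-46, -1)) = Mul(Add(477, Rational(-4, 7)), Rational(-1, 46)) = Mul(Rational(3335, 7), Rational(-1, 46)) = Rational(-145, 14)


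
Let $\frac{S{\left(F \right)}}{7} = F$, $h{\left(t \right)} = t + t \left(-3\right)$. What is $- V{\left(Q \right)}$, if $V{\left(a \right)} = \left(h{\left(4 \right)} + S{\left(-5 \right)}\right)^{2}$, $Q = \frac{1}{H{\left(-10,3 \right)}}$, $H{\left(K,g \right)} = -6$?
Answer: $-1849$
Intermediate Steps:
$h{\left(t \right)} = - 2 t$ ($h{\left(t \right)} = t - 3 t = - 2 t$)
$S{\left(F \right)} = 7 F$
$Q = - \frac{1}{6}$ ($Q = \frac{1}{-6} = - \frac{1}{6} \approx -0.16667$)
$V{\left(a \right)} = 1849$ ($V{\left(a \right)} = \left(\left(-2\right) 4 + 7 \left(-5\right)\right)^{2} = \left(-8 - 35\right)^{2} = \left(-43\right)^{2} = 1849$)
$- V{\left(Q \right)} = \left(-1\right) 1849 = -1849$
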